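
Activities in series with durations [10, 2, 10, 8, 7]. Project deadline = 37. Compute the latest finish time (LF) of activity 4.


LF(activity 4) = deadline - sum of successor durations
Successors: activities 5 through 5 with durations [7]
Sum of successor durations = 7
LF = 37 - 7 = 30

30


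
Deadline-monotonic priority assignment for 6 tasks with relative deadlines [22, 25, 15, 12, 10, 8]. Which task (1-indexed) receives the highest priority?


Sort tasks by relative deadline (ascending):
  Task 6: deadline = 8
  Task 5: deadline = 10
  Task 4: deadline = 12
  Task 3: deadline = 15
  Task 1: deadline = 22
  Task 2: deadline = 25
Priority order (highest first): [6, 5, 4, 3, 1, 2]
Highest priority task = 6

6


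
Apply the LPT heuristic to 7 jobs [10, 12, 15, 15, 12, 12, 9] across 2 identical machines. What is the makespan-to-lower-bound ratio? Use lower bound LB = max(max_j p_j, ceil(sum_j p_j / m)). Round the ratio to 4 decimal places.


LPT order: [15, 15, 12, 12, 12, 10, 9]
Machine loads after assignment: [39, 46]
LPT makespan = 46
Lower bound = max(max_job, ceil(total/2)) = max(15, 43) = 43
Ratio = 46 / 43 = 1.0698

1.0698


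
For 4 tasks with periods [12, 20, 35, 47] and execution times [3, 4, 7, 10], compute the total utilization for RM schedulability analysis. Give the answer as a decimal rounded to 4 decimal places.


Compute individual utilizations (exact fractions):
  Task 1: C/T = 3/12 = 1/4 (approx. 0.25)
  Task 2: C/T = 4/20 = 1/5 (approx. 0.2)
  Task 3: C/T = 7/35 = 1/5 (approx. 0.2)
  Task 4: C/T = 10/47 (approx. 0.2128)
Total utilization U = 1/4 + 1/5 + 1/5 + 10/47 = 811/940
Rounded to 4 decimal places: U = 0.8628
RM (Liu & Layland) bound for 4 tasks = 0.756828; compare with U = 811/940 (approx. 0.862766)
bound < U <= 1, so the RM sufficient condition is not met (inconclusive; an exact test such as response-time analysis is needed).

0.8628


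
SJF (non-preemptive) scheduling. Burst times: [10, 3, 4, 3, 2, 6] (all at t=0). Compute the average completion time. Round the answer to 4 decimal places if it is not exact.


SJF order (ascending): [2, 3, 3, 4, 6, 10]
Completion times:
  Job 1: burst=2, C=2
  Job 2: burst=3, C=5
  Job 3: burst=3, C=8
  Job 4: burst=4, C=12
  Job 5: burst=6, C=18
  Job 6: burst=10, C=28
Average completion = 73/6 = 12.1667

12.1667


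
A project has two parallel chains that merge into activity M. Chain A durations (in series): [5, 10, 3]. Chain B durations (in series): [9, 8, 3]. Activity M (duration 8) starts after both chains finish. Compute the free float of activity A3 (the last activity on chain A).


ES(A3) = sum of predecessors on chain A = 15
EF(A3) = ES + duration = 15 + 3 = 18
Successor of A3 is M. ES(M) = max(sum(A), sum(B)) = max(18, 20) = 20
Free float = ES(successor) - EF(current) = 20 - 18 = 2

2


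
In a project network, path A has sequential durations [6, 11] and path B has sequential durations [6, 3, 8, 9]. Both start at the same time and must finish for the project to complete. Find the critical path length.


Path A total = 6 + 11 = 17
Path B total = 6 + 3 + 8 + 9 = 26
Critical path = longest path = max(17, 26) = 26

26


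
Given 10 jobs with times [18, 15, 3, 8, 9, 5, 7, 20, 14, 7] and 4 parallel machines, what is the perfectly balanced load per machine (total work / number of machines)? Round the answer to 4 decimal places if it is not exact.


Total processing time = 18 + 15 + 3 + 8 + 9 + 5 + 7 + 20 + 14 + 7 = 106
Number of machines = 4
Ideal balanced load = 106 / 4 = 26.5

26.5


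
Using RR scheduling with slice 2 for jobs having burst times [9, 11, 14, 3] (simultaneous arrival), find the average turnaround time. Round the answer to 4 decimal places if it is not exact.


Time quantum = 2
Execution trace:
  J1 runs 2 units, time = 2
  J2 runs 2 units, time = 4
  J3 runs 2 units, time = 6
  J4 runs 2 units, time = 8
  J1 runs 2 units, time = 10
  J2 runs 2 units, time = 12
  J3 runs 2 units, time = 14
  J4 runs 1 units, time = 15
  J1 runs 2 units, time = 17
  J2 runs 2 units, time = 19
  J3 runs 2 units, time = 21
  J1 runs 2 units, time = 23
  J2 runs 2 units, time = 25
  J3 runs 2 units, time = 27
  J1 runs 1 units, time = 28
  J2 runs 2 units, time = 30
  J3 runs 2 units, time = 32
  J2 runs 1 units, time = 33
  J3 runs 2 units, time = 35
  J3 runs 2 units, time = 37
Finish times: [28, 33, 37, 15]
Average turnaround = 113/4 = 28.25

28.25


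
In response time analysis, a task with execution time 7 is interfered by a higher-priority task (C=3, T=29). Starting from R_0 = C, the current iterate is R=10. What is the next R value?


R_next = C + ceil(R_prev / T_hp) * C_hp
ceil(10 / 29) = ceil(0.3448) = 1
Interference = 1 * 3 = 3
R_next = 7 + 3 = 10
R_next = R_prev, so the iteration has converged (response time = 10).

10


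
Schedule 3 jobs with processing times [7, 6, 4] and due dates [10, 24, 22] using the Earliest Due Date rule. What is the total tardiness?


Sort by due date (EDD order): [(7, 10), (4, 22), (6, 24)]
Compute completion times and tardiness:
  Job 1: p=7, d=10, C=7, tardiness=max(0,7-10)=0
  Job 2: p=4, d=22, C=11, tardiness=max(0,11-22)=0
  Job 3: p=6, d=24, C=17, tardiness=max(0,17-24)=0
Total tardiness = 0

0


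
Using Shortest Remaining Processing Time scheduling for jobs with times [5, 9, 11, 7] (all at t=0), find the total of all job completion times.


Since all jobs arrive at t=0, SRPT equals SPT ordering.
SPT order: [5, 7, 9, 11]
Completion times:
  Job 1: p=5, C=5
  Job 2: p=7, C=12
  Job 3: p=9, C=21
  Job 4: p=11, C=32
Total completion time = 5 + 12 + 21 + 32 = 70

70


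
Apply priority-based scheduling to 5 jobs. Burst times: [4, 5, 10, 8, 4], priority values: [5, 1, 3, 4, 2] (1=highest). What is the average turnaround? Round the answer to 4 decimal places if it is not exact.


Sort by priority (ascending = highest first):
Order: [(1, 5), (2, 4), (3, 10), (4, 8), (5, 4)]
Completion times:
  Priority 1, burst=5, C=5
  Priority 2, burst=4, C=9
  Priority 3, burst=10, C=19
  Priority 4, burst=8, C=27
  Priority 5, burst=4, C=31
Average turnaround = 91/5 = 18.2

18.2


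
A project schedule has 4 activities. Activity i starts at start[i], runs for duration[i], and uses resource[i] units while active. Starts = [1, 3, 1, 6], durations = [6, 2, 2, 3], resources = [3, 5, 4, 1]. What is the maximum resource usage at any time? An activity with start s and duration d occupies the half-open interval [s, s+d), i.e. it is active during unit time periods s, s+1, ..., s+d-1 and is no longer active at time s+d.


Each activity i is active on [start_i, start_i + duration_i).
Compute total resource usage per time slot:
  t=0: active resources = [], total = 0
  t=1: active resources = [3, 4], total = 7
  t=2: active resources = [3, 4], total = 7
  t=3: active resources = [3, 5], total = 8
  t=4: active resources = [3, 5], total = 8
  t=5: active resources = [3], total = 3
  t=6: active resources = [3, 1], total = 4
  t=7: active resources = [1], total = 1
  t=8: active resources = [1], total = 1
Peak resource demand = 8

8


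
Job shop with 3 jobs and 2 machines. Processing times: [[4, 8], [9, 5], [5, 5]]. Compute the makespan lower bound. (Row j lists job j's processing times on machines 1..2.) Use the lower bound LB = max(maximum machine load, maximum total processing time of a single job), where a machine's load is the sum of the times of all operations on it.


Machine loads:
  Machine 1: 4 + 9 + 5 = 18
  Machine 2: 8 + 5 + 5 = 18
Max machine load = 18
Job totals:
  Job 1: 12
  Job 2: 14
  Job 3: 10
Max job total = 14
Lower bound = max(18, 14) = 18

18


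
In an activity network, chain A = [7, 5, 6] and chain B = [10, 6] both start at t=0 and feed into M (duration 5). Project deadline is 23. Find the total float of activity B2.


Forward pass: ES(B2) = sum of predecessors on chain B = 10
EF = ES + duration = 10 + 6 = 16
Backward pass: LF(M) = deadline = 23; LS(M) = 23 - 5 = 18
LF(B2) = LS(M) - sum(successors on chain B) = 18 - 0 = 18
LS = LF - duration = 18 - 6 = 12
Total float = LS - ES = 12 - 10 = 2

2


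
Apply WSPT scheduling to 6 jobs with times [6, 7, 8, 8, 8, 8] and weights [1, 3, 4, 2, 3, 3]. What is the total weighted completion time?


Compute p/w ratios and sort ascending (WSPT): [(8, 4), (7, 3), (8, 3), (8, 3), (8, 2), (6, 1)]
Compute weighted completion times:
  Job (p=8,w=4): C=8, w*C=4*8=32
  Job (p=7,w=3): C=15, w*C=3*15=45
  Job (p=8,w=3): C=23, w*C=3*23=69
  Job (p=8,w=3): C=31, w*C=3*31=93
  Job (p=8,w=2): C=39, w*C=2*39=78
  Job (p=6,w=1): C=45, w*C=1*45=45
Total weighted completion time = 362

362


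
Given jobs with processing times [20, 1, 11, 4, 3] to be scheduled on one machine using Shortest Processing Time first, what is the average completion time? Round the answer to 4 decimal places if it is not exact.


Sort jobs by processing time (SPT order): [1, 3, 4, 11, 20]
Compute completion times sequentially:
  Job 1: processing = 1, completes at 1
  Job 2: processing = 3, completes at 4
  Job 3: processing = 4, completes at 8
  Job 4: processing = 11, completes at 19
  Job 5: processing = 20, completes at 39
Sum of completion times = 71
Average completion time = 71/5 = 14.2

14.2


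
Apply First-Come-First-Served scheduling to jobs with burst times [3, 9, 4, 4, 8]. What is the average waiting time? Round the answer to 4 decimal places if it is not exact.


FCFS order (as given): [3, 9, 4, 4, 8]
Waiting times:
  Job 1: wait = 0
  Job 2: wait = 3
  Job 3: wait = 12
  Job 4: wait = 16
  Job 5: wait = 20
Sum of waiting times = 51
Average waiting time = 51/5 = 10.2

10.2


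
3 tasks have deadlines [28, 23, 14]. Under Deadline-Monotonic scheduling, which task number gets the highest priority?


Sort tasks by relative deadline (ascending):
  Task 3: deadline = 14
  Task 2: deadline = 23
  Task 1: deadline = 28
Priority order (highest first): [3, 2, 1]
Highest priority task = 3

3


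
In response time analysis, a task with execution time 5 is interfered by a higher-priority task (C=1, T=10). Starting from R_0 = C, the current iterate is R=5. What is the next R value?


R_next = C + ceil(R_prev / T_hp) * C_hp
ceil(5 / 10) = ceil(0.5) = 1
Interference = 1 * 1 = 1
R_next = 5 + 1 = 6

6


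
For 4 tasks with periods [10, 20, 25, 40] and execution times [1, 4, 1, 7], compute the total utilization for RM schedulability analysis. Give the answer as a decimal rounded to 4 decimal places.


Compute individual utilizations (exact fractions):
  Task 1: C/T = 1/10 (approx. 0.1)
  Task 2: C/T = 4/20 = 1/5 (approx. 0.2)
  Task 3: C/T = 1/25 (approx. 0.04)
  Task 4: C/T = 7/40 (approx. 0.175)
Total utilization U = 1/10 + 1/5 + 1/25 + 7/40 = 103/200
Rounded to 4 decimal places: U = 0.5150
RM (Liu & Layland) bound for 4 tasks = 0.756828; compare with U = 103/200 (approx. 0.515000)
U <= bound, so schedulable by RM sufficient condition.

0.5150


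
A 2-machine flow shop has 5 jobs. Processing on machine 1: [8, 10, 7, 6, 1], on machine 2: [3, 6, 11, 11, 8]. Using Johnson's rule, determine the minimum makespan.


Apply Johnson's rule:
  Group 1 (a <= b): [(5, 1, 8), (4, 6, 11), (3, 7, 11)]
  Group 2 (a > b): [(2, 10, 6), (1, 8, 3)]
Optimal job order: [5, 4, 3, 2, 1]
Schedule:
  Job 5: M1 done at 1, M2 done at 9
  Job 4: M1 done at 7, M2 done at 20
  Job 3: M1 done at 14, M2 done at 31
  Job 2: M1 done at 24, M2 done at 37
  Job 1: M1 done at 32, M2 done at 40
Makespan = 40

40


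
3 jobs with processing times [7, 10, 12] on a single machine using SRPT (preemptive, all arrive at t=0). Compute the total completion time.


Since all jobs arrive at t=0, SRPT equals SPT ordering.
SPT order: [7, 10, 12]
Completion times:
  Job 1: p=7, C=7
  Job 2: p=10, C=17
  Job 3: p=12, C=29
Total completion time = 7 + 17 + 29 = 53

53


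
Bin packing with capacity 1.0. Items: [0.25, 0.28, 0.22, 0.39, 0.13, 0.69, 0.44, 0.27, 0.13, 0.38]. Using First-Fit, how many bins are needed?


Place items sequentially using First-Fit:
  Item 0.25 -> new Bin 1
  Item 0.28 -> Bin 1 (now 0.53)
  Item 0.22 -> Bin 1 (now 0.75)
  Item 0.39 -> new Bin 2
  Item 0.13 -> Bin 1 (now 0.88)
  Item 0.69 -> new Bin 3
  Item 0.44 -> Bin 2 (now 0.83)
  Item 0.27 -> Bin 3 (now 0.96)
  Item 0.13 -> Bin 2 (now 0.96)
  Item 0.38 -> new Bin 4
Total bins used = 4

4


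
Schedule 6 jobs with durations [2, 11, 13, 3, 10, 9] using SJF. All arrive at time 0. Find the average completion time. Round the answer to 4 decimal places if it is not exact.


SJF order (ascending): [2, 3, 9, 10, 11, 13]
Completion times:
  Job 1: burst=2, C=2
  Job 2: burst=3, C=5
  Job 3: burst=9, C=14
  Job 4: burst=10, C=24
  Job 5: burst=11, C=35
  Job 6: burst=13, C=48
Average completion = 128/6 = 21.3333

21.3333


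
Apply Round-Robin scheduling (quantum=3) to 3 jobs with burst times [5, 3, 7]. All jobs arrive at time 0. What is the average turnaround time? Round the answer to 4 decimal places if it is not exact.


Time quantum = 3
Execution trace:
  J1 runs 3 units, time = 3
  J2 runs 3 units, time = 6
  J3 runs 3 units, time = 9
  J1 runs 2 units, time = 11
  J3 runs 3 units, time = 14
  J3 runs 1 units, time = 15
Finish times: [11, 6, 15]
Average turnaround = 32/3 = 10.6667

10.6667


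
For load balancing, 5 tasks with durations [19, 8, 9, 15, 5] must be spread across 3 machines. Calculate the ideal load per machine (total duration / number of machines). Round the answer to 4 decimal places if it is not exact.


Total processing time = 19 + 8 + 9 + 15 + 5 = 56
Number of machines = 3
Ideal balanced load = 56 / 3 = 18.6667

18.6667


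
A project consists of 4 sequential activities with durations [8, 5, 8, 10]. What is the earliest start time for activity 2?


Activity 2 starts after activities 1 through 1 complete.
Predecessor durations: [8]
ES = 8 = 8

8


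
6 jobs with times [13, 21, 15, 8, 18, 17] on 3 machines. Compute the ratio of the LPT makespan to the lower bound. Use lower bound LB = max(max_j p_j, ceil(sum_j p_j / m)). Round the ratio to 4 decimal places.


LPT order: [21, 18, 17, 15, 13, 8]
Machine loads after assignment: [29, 31, 32]
LPT makespan = 32
Lower bound = max(max_job, ceil(total/3)) = max(21, 31) = 31
Ratio = 32 / 31 = 1.0323

1.0323


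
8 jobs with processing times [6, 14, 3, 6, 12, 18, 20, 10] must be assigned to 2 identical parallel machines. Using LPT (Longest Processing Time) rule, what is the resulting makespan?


Sort jobs in decreasing order (LPT): [20, 18, 14, 12, 10, 6, 6, 3]
Assign each job to the least loaded machine:
  Machine 1: jobs [20, 12, 10, 3], load = 45
  Machine 2: jobs [18, 14, 6, 6], load = 44
Makespan = max load = 45

45


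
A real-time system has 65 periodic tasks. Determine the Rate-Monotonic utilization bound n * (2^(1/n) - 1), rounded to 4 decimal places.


Compute 2^(1/65) = 1.0107208638
Subtract 1: 1.0107208638 - 1 = 0.0107208638
Multiply by n: 65 * 0.0107208638 = 0.6968561470
Round to 4 dp: 0.6969

0.6969


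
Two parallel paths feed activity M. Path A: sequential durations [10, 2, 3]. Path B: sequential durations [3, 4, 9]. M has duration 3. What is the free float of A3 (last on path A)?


ES(A3) = sum of predecessors on chain A = 12
EF(A3) = ES + duration = 12 + 3 = 15
Successor of A3 is M. ES(M) = max(sum(A), sum(B)) = max(15, 16) = 16
Free float = ES(successor) - EF(current) = 16 - 15 = 1

1


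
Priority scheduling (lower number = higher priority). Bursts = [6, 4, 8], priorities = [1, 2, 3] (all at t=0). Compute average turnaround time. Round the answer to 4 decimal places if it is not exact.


Sort by priority (ascending = highest first):
Order: [(1, 6), (2, 4), (3, 8)]
Completion times:
  Priority 1, burst=6, C=6
  Priority 2, burst=4, C=10
  Priority 3, burst=8, C=18
Average turnaround = 34/3 = 11.3333

11.3333


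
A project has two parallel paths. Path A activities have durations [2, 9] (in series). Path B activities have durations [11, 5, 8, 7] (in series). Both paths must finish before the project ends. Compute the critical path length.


Path A total = 2 + 9 = 11
Path B total = 11 + 5 + 8 + 7 = 31
Critical path = longest path = max(11, 31) = 31

31


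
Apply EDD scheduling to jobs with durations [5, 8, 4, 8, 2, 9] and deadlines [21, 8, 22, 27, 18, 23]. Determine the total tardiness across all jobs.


Sort by due date (EDD order): [(8, 8), (2, 18), (5, 21), (4, 22), (9, 23), (8, 27)]
Compute completion times and tardiness:
  Job 1: p=8, d=8, C=8, tardiness=max(0,8-8)=0
  Job 2: p=2, d=18, C=10, tardiness=max(0,10-18)=0
  Job 3: p=5, d=21, C=15, tardiness=max(0,15-21)=0
  Job 4: p=4, d=22, C=19, tardiness=max(0,19-22)=0
  Job 5: p=9, d=23, C=28, tardiness=max(0,28-23)=5
  Job 6: p=8, d=27, C=36, tardiness=max(0,36-27)=9
Total tardiness = 14

14


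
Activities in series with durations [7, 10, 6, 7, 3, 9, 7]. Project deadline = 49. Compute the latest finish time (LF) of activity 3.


LF(activity 3) = deadline - sum of successor durations
Successors: activities 4 through 7 with durations [7, 3, 9, 7]
Sum of successor durations = 26
LF = 49 - 26 = 23

23


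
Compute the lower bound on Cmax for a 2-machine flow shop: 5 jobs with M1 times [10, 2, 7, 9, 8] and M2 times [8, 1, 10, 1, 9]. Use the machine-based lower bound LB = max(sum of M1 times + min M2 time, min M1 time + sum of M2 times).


LB1 = sum(M1 times) + min(M2 times) = 36 + 1 = 37
LB2 = min(M1 times) + sum(M2 times) = 2 + 29 = 31
Lower bound = max(LB1, LB2) = max(37, 31) = 37

37


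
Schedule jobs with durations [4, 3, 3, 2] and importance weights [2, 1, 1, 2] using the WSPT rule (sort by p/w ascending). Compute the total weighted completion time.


Compute p/w ratios and sort ascending (WSPT): [(2, 2), (4, 2), (3, 1), (3, 1)]
Compute weighted completion times:
  Job (p=2,w=2): C=2, w*C=2*2=4
  Job (p=4,w=2): C=6, w*C=2*6=12
  Job (p=3,w=1): C=9, w*C=1*9=9
  Job (p=3,w=1): C=12, w*C=1*12=12
Total weighted completion time = 37

37


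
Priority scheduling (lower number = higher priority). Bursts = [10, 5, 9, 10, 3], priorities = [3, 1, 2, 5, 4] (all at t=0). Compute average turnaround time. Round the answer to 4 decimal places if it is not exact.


Sort by priority (ascending = highest first):
Order: [(1, 5), (2, 9), (3, 10), (4, 3), (5, 10)]
Completion times:
  Priority 1, burst=5, C=5
  Priority 2, burst=9, C=14
  Priority 3, burst=10, C=24
  Priority 4, burst=3, C=27
  Priority 5, burst=10, C=37
Average turnaround = 107/5 = 21.4

21.4


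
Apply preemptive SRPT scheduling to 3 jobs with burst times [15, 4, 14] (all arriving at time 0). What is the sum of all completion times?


Since all jobs arrive at t=0, SRPT equals SPT ordering.
SPT order: [4, 14, 15]
Completion times:
  Job 1: p=4, C=4
  Job 2: p=14, C=18
  Job 3: p=15, C=33
Total completion time = 4 + 18 + 33 = 55

55


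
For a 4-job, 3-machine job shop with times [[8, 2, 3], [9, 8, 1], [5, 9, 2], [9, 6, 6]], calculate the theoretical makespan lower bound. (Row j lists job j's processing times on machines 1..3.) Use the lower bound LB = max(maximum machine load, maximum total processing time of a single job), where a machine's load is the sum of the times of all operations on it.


Machine loads:
  Machine 1: 8 + 9 + 5 + 9 = 31
  Machine 2: 2 + 8 + 9 + 6 = 25
  Machine 3: 3 + 1 + 2 + 6 = 12
Max machine load = 31
Job totals:
  Job 1: 13
  Job 2: 18
  Job 3: 16
  Job 4: 21
Max job total = 21
Lower bound = max(31, 21) = 31

31


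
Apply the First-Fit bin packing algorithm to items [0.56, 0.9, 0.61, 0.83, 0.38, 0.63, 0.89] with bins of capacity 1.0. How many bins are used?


Place items sequentially using First-Fit:
  Item 0.56 -> new Bin 1
  Item 0.9 -> new Bin 2
  Item 0.61 -> new Bin 3
  Item 0.83 -> new Bin 4
  Item 0.38 -> Bin 1 (now 0.94)
  Item 0.63 -> new Bin 5
  Item 0.89 -> new Bin 6
Total bins used = 6

6


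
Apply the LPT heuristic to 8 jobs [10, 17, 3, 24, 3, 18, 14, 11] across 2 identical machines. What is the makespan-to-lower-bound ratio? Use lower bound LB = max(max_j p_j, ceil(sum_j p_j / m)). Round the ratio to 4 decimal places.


LPT order: [24, 18, 17, 14, 11, 10, 3, 3]
Machine loads after assignment: [51, 49]
LPT makespan = 51
Lower bound = max(max_job, ceil(total/2)) = max(24, 50) = 50
Ratio = 51 / 50 = 1.02

1.02


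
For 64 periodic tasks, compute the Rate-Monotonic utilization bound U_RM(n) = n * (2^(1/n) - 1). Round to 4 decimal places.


Compute 2^(1/64) = 1.0108892861
Subtract 1: 1.0108892861 - 1 = 0.0108892861
Multiply by n: 64 * 0.0108892861 = 0.6969143104
Round to 4 dp: 0.6969

0.6969


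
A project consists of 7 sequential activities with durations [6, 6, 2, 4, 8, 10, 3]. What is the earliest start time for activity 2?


Activity 2 starts after activities 1 through 1 complete.
Predecessor durations: [6]
ES = 6 = 6

6


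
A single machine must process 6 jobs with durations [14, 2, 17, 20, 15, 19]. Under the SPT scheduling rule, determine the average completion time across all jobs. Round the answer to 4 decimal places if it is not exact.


Sort jobs by processing time (SPT order): [2, 14, 15, 17, 19, 20]
Compute completion times sequentially:
  Job 1: processing = 2, completes at 2
  Job 2: processing = 14, completes at 16
  Job 3: processing = 15, completes at 31
  Job 4: processing = 17, completes at 48
  Job 5: processing = 19, completes at 67
  Job 6: processing = 20, completes at 87
Sum of completion times = 251
Average completion time = 251/6 = 41.8333

41.8333


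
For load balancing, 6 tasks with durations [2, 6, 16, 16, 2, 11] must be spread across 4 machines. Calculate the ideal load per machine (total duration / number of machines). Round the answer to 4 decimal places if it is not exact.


Total processing time = 2 + 6 + 16 + 16 + 2 + 11 = 53
Number of machines = 4
Ideal balanced load = 53 / 4 = 13.25

13.25


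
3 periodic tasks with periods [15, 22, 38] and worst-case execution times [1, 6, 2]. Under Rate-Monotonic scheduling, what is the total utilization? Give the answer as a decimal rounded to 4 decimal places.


Compute individual utilizations (exact fractions):
  Task 1: C/T = 1/15 (approx. 0.0667)
  Task 2: C/T = 6/22 = 3/11 (approx. 0.2727)
  Task 3: C/T = 2/38 = 1/19 (approx. 0.0526)
Total utilization U = 1/15 + 3/11 + 1/19 = 1229/3135
Rounded to 4 decimal places: U = 0.3920
RM (Liu & Layland) bound for 3 tasks = 0.779763; compare with U = 1229/3135 (approx. 0.392026)
U <= bound, so schedulable by RM sufficient condition.

0.3920


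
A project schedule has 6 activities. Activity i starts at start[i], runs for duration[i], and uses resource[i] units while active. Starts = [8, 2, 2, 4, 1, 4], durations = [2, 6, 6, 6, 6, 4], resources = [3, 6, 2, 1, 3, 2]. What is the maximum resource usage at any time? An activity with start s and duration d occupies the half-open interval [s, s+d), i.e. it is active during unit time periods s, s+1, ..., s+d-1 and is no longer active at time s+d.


Each activity i is active on [start_i, start_i + duration_i).
Compute total resource usage per time slot:
  t=0: active resources = [], total = 0
  t=1: active resources = [3], total = 3
  t=2: active resources = [6, 2, 3], total = 11
  t=3: active resources = [6, 2, 3], total = 11
  t=4: active resources = [6, 2, 1, 3, 2], total = 14
  t=5: active resources = [6, 2, 1, 3, 2], total = 14
  t=6: active resources = [6, 2, 1, 3, 2], total = 14
  t=7: active resources = [6, 2, 1, 2], total = 11
  t=8: active resources = [3, 1], total = 4
  t=9: active resources = [3, 1], total = 4
Peak resource demand = 14

14


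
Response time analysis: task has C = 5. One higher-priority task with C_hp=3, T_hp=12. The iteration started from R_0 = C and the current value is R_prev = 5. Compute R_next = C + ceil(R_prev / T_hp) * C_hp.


R_next = C + ceil(R_prev / T_hp) * C_hp
ceil(5 / 12) = ceil(0.4167) = 1
Interference = 1 * 3 = 3
R_next = 5 + 3 = 8

8


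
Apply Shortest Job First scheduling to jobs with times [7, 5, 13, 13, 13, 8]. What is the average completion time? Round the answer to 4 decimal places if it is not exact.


SJF order (ascending): [5, 7, 8, 13, 13, 13]
Completion times:
  Job 1: burst=5, C=5
  Job 2: burst=7, C=12
  Job 3: burst=8, C=20
  Job 4: burst=13, C=33
  Job 5: burst=13, C=46
  Job 6: burst=13, C=59
Average completion = 175/6 = 29.1667

29.1667


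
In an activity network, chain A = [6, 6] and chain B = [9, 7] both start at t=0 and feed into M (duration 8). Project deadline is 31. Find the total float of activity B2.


Forward pass: ES(B2) = sum of predecessors on chain B = 9
EF = ES + duration = 9 + 7 = 16
Backward pass: LF(M) = deadline = 31; LS(M) = 31 - 8 = 23
LF(B2) = LS(M) - sum(successors on chain B) = 23 - 0 = 23
LS = LF - duration = 23 - 7 = 16
Total float = LS - ES = 16 - 9 = 7

7


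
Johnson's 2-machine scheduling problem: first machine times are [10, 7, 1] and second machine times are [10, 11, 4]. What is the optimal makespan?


Apply Johnson's rule:
  Group 1 (a <= b): [(3, 1, 4), (2, 7, 11), (1, 10, 10)]
  Group 2 (a > b): []
Optimal job order: [3, 2, 1]
Schedule:
  Job 3: M1 done at 1, M2 done at 5
  Job 2: M1 done at 8, M2 done at 19
  Job 1: M1 done at 18, M2 done at 29
Makespan = 29

29


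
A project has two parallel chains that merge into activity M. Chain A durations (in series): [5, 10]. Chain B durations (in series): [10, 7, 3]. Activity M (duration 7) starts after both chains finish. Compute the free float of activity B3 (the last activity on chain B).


ES(B3) = sum of predecessors on chain B = 17
EF(B3) = ES + duration = 17 + 3 = 20
Successor of B3 is M. ES(M) = max(sum(A), sum(B)) = max(15, 20) = 20
Free float = ES(successor) - EF(current) = 20 - 20 = 0

0


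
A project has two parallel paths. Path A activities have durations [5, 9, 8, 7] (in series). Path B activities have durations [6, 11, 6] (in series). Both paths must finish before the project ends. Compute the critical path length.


Path A total = 5 + 9 + 8 + 7 = 29
Path B total = 6 + 11 + 6 = 23
Critical path = longest path = max(29, 23) = 29

29


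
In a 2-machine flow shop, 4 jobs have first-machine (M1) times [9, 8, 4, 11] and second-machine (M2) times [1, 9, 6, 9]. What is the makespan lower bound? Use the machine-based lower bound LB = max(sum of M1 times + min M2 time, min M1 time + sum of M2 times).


LB1 = sum(M1 times) + min(M2 times) = 32 + 1 = 33
LB2 = min(M1 times) + sum(M2 times) = 4 + 25 = 29
Lower bound = max(LB1, LB2) = max(33, 29) = 33

33


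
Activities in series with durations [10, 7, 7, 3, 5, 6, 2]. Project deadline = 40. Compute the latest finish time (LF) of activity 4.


LF(activity 4) = deadline - sum of successor durations
Successors: activities 5 through 7 with durations [5, 6, 2]
Sum of successor durations = 13
LF = 40 - 13 = 27

27


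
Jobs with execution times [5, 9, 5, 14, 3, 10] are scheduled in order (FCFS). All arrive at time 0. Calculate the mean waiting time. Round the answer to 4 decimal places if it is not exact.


FCFS order (as given): [5, 9, 5, 14, 3, 10]
Waiting times:
  Job 1: wait = 0
  Job 2: wait = 5
  Job 3: wait = 14
  Job 4: wait = 19
  Job 5: wait = 33
  Job 6: wait = 36
Sum of waiting times = 107
Average waiting time = 107/6 = 17.8333

17.8333


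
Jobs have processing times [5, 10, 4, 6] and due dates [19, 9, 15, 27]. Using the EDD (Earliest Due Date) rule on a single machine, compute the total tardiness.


Sort by due date (EDD order): [(10, 9), (4, 15), (5, 19), (6, 27)]
Compute completion times and tardiness:
  Job 1: p=10, d=9, C=10, tardiness=max(0,10-9)=1
  Job 2: p=4, d=15, C=14, tardiness=max(0,14-15)=0
  Job 3: p=5, d=19, C=19, tardiness=max(0,19-19)=0
  Job 4: p=6, d=27, C=25, tardiness=max(0,25-27)=0
Total tardiness = 1

1


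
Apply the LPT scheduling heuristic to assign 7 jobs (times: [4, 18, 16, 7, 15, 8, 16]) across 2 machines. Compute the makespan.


Sort jobs in decreasing order (LPT): [18, 16, 16, 15, 8, 7, 4]
Assign each job to the least loaded machine:
  Machine 1: jobs [18, 15, 7, 4], load = 44
  Machine 2: jobs [16, 16, 8], load = 40
Makespan = max load = 44

44


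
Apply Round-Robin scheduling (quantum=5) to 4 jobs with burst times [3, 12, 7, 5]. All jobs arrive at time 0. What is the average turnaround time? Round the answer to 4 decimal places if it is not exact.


Time quantum = 5
Execution trace:
  J1 runs 3 units, time = 3
  J2 runs 5 units, time = 8
  J3 runs 5 units, time = 13
  J4 runs 5 units, time = 18
  J2 runs 5 units, time = 23
  J3 runs 2 units, time = 25
  J2 runs 2 units, time = 27
Finish times: [3, 27, 25, 18]
Average turnaround = 73/4 = 18.25

18.25


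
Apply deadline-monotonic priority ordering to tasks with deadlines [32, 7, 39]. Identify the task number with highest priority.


Sort tasks by relative deadline (ascending):
  Task 2: deadline = 7
  Task 1: deadline = 32
  Task 3: deadline = 39
Priority order (highest first): [2, 1, 3]
Highest priority task = 2

2


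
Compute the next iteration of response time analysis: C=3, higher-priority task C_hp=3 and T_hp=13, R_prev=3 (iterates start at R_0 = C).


R_next = C + ceil(R_prev / T_hp) * C_hp
ceil(3 / 13) = ceil(0.2308) = 1
Interference = 1 * 3 = 3
R_next = 3 + 3 = 6

6


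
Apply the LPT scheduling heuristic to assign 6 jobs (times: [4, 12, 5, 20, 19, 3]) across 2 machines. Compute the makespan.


Sort jobs in decreasing order (LPT): [20, 19, 12, 5, 4, 3]
Assign each job to the least loaded machine:
  Machine 1: jobs [20, 5, 4, 3], load = 32
  Machine 2: jobs [19, 12], load = 31
Makespan = max load = 32

32


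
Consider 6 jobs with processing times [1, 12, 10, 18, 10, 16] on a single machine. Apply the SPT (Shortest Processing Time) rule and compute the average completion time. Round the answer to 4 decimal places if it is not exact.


Sort jobs by processing time (SPT order): [1, 10, 10, 12, 16, 18]
Compute completion times sequentially:
  Job 1: processing = 1, completes at 1
  Job 2: processing = 10, completes at 11
  Job 3: processing = 10, completes at 21
  Job 4: processing = 12, completes at 33
  Job 5: processing = 16, completes at 49
  Job 6: processing = 18, completes at 67
Sum of completion times = 182
Average completion time = 182/6 = 30.3333

30.3333


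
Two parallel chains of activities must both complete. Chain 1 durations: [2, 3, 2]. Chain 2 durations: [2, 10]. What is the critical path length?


Path A total = 2 + 3 + 2 = 7
Path B total = 2 + 10 = 12
Critical path = longest path = max(7, 12) = 12

12


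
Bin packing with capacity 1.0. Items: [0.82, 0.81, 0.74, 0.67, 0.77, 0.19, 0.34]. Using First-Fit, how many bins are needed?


Place items sequentially using First-Fit:
  Item 0.82 -> new Bin 1
  Item 0.81 -> new Bin 2
  Item 0.74 -> new Bin 3
  Item 0.67 -> new Bin 4
  Item 0.77 -> new Bin 5
  Item 0.19 -> Bin 2 (now 1.0)
  Item 0.34 -> new Bin 6
Total bins used = 6

6


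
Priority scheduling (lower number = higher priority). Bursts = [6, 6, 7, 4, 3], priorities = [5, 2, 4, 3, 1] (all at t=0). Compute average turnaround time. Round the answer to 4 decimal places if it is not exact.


Sort by priority (ascending = highest first):
Order: [(1, 3), (2, 6), (3, 4), (4, 7), (5, 6)]
Completion times:
  Priority 1, burst=3, C=3
  Priority 2, burst=6, C=9
  Priority 3, burst=4, C=13
  Priority 4, burst=7, C=20
  Priority 5, burst=6, C=26
Average turnaround = 71/5 = 14.2

14.2


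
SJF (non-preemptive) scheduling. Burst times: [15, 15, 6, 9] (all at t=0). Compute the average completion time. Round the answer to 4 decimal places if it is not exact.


SJF order (ascending): [6, 9, 15, 15]
Completion times:
  Job 1: burst=6, C=6
  Job 2: burst=9, C=15
  Job 3: burst=15, C=30
  Job 4: burst=15, C=45
Average completion = 96/4 = 24.0

24.0


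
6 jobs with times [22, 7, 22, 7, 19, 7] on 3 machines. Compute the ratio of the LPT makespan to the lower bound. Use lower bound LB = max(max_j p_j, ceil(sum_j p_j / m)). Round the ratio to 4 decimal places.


LPT order: [22, 22, 19, 7, 7, 7]
Machine loads after assignment: [29, 29, 26]
LPT makespan = 29
Lower bound = max(max_job, ceil(total/3)) = max(22, 28) = 28
Ratio = 29 / 28 = 1.0357

1.0357


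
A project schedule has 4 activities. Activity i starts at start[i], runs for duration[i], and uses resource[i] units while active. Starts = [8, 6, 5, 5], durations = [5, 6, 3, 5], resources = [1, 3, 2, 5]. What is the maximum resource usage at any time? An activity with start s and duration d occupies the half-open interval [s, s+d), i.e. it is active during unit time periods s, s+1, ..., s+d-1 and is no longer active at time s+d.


Each activity i is active on [start_i, start_i + duration_i).
Compute total resource usage per time slot:
  t=0: active resources = [], total = 0
  t=1: active resources = [], total = 0
  t=2: active resources = [], total = 0
  t=3: active resources = [], total = 0
  t=4: active resources = [], total = 0
  t=5: active resources = [2, 5], total = 7
  t=6: active resources = [3, 2, 5], total = 10
  t=7: active resources = [3, 2, 5], total = 10
  t=8: active resources = [1, 3, 5], total = 9
  t=9: active resources = [1, 3, 5], total = 9
  t=10: active resources = [1, 3], total = 4
  t=11: active resources = [1, 3], total = 4
  t=12: active resources = [1], total = 1
Peak resource demand = 10

10


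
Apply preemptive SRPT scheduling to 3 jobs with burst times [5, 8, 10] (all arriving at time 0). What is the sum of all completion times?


Since all jobs arrive at t=0, SRPT equals SPT ordering.
SPT order: [5, 8, 10]
Completion times:
  Job 1: p=5, C=5
  Job 2: p=8, C=13
  Job 3: p=10, C=23
Total completion time = 5 + 13 + 23 = 41

41


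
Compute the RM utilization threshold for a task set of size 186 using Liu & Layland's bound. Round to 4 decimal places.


Compute 2^(1/186) = 1.0037335501
Subtract 1: 1.0037335501 - 1 = 0.0037335501
Multiply by n: 186 * 0.0037335501 = 0.6944403186
Round to 4 dp: 0.6944

0.6944


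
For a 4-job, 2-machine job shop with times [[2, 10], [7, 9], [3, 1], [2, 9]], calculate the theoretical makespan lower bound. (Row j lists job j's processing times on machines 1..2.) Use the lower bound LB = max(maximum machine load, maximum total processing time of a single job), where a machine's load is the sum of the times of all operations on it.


Machine loads:
  Machine 1: 2 + 7 + 3 + 2 = 14
  Machine 2: 10 + 9 + 1 + 9 = 29
Max machine load = 29
Job totals:
  Job 1: 12
  Job 2: 16
  Job 3: 4
  Job 4: 11
Max job total = 16
Lower bound = max(29, 16) = 29

29


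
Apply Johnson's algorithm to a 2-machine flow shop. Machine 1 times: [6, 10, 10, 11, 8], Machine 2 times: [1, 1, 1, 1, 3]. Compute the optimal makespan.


Apply Johnson's rule:
  Group 1 (a <= b): []
  Group 2 (a > b): [(5, 8, 3), (1, 6, 1), (2, 10, 1), (3, 10, 1), (4, 11, 1)]
Optimal job order: [5, 1, 2, 3, 4]
Schedule:
  Job 5: M1 done at 8, M2 done at 11
  Job 1: M1 done at 14, M2 done at 15
  Job 2: M1 done at 24, M2 done at 25
  Job 3: M1 done at 34, M2 done at 35
  Job 4: M1 done at 45, M2 done at 46
Makespan = 46

46


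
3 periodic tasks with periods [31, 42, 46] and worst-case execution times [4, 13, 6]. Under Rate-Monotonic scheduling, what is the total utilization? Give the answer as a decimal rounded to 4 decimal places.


Compute individual utilizations (exact fractions):
  Task 1: C/T = 4/31 (approx. 0.129)
  Task 2: C/T = 13/42 (approx. 0.3095)
  Task 3: C/T = 6/46 = 3/23 (approx. 0.1304)
Total utilization U = 4/31 + 13/42 + 3/23 = 17039/29946
Rounded to 4 decimal places: U = 0.5690
RM (Liu & Layland) bound for 3 tasks = 0.779763; compare with U = 17039/29946 (approx. 0.568991)
U <= bound, so schedulable by RM sufficient condition.

0.5690


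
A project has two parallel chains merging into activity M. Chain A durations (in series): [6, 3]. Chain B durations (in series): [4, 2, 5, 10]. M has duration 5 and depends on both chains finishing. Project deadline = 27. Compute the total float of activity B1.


Forward pass: ES(B1) = sum of predecessors on chain B = 0
EF = ES + duration = 0 + 4 = 4
Backward pass: LF(M) = deadline = 27; LS(M) = 27 - 5 = 22
LF(B1) = LS(M) - sum(successors on chain B) = 22 - 17 = 5
LS = LF - duration = 5 - 4 = 1
Total float = LS - ES = 1 - 0 = 1

1


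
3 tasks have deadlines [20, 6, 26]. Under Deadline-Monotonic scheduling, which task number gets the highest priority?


Sort tasks by relative deadline (ascending):
  Task 2: deadline = 6
  Task 1: deadline = 20
  Task 3: deadline = 26
Priority order (highest first): [2, 1, 3]
Highest priority task = 2

2


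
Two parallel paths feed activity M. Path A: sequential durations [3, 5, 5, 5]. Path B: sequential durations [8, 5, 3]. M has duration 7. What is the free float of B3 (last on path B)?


ES(B3) = sum of predecessors on chain B = 13
EF(B3) = ES + duration = 13 + 3 = 16
Successor of B3 is M. ES(M) = max(sum(A), sum(B)) = max(18, 16) = 18
Free float = ES(successor) - EF(current) = 18 - 16 = 2

2


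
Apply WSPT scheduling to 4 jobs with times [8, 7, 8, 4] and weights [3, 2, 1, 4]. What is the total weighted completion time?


Compute p/w ratios and sort ascending (WSPT): [(4, 4), (8, 3), (7, 2), (8, 1)]
Compute weighted completion times:
  Job (p=4,w=4): C=4, w*C=4*4=16
  Job (p=8,w=3): C=12, w*C=3*12=36
  Job (p=7,w=2): C=19, w*C=2*19=38
  Job (p=8,w=1): C=27, w*C=1*27=27
Total weighted completion time = 117

117


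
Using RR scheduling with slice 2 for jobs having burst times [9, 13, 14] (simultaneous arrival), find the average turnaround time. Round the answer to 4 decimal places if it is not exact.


Time quantum = 2
Execution trace:
  J1 runs 2 units, time = 2
  J2 runs 2 units, time = 4
  J3 runs 2 units, time = 6
  J1 runs 2 units, time = 8
  J2 runs 2 units, time = 10
  J3 runs 2 units, time = 12
  J1 runs 2 units, time = 14
  J2 runs 2 units, time = 16
  J3 runs 2 units, time = 18
  J1 runs 2 units, time = 20
  J2 runs 2 units, time = 22
  J3 runs 2 units, time = 24
  J1 runs 1 units, time = 25
  J2 runs 2 units, time = 27
  J3 runs 2 units, time = 29
  J2 runs 2 units, time = 31
  J3 runs 2 units, time = 33
  J2 runs 1 units, time = 34
  J3 runs 2 units, time = 36
Finish times: [25, 34, 36]
Average turnaround = 95/3 = 31.6667

31.6667


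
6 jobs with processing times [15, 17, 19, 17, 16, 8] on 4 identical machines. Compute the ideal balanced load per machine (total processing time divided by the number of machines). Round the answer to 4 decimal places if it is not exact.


Total processing time = 15 + 17 + 19 + 17 + 16 + 8 = 92
Number of machines = 4
Ideal balanced load = 92 / 4 = 23.0

23.0


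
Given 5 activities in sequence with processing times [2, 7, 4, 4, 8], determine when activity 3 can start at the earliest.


Activity 3 starts after activities 1 through 2 complete.
Predecessor durations: [2, 7]
ES = 2 + 7 = 9

9


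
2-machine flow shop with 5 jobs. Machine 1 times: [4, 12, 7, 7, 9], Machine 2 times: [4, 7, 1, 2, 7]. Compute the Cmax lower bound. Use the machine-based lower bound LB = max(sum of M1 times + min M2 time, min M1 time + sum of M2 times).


LB1 = sum(M1 times) + min(M2 times) = 39 + 1 = 40
LB2 = min(M1 times) + sum(M2 times) = 4 + 21 = 25
Lower bound = max(LB1, LB2) = max(40, 25) = 40

40


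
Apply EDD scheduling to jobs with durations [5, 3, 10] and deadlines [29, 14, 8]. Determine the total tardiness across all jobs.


Sort by due date (EDD order): [(10, 8), (3, 14), (5, 29)]
Compute completion times and tardiness:
  Job 1: p=10, d=8, C=10, tardiness=max(0,10-8)=2
  Job 2: p=3, d=14, C=13, tardiness=max(0,13-14)=0
  Job 3: p=5, d=29, C=18, tardiness=max(0,18-29)=0
Total tardiness = 2

2


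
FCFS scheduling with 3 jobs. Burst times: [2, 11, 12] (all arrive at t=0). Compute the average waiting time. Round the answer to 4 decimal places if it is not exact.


FCFS order (as given): [2, 11, 12]
Waiting times:
  Job 1: wait = 0
  Job 2: wait = 2
  Job 3: wait = 13
Sum of waiting times = 15
Average waiting time = 15/3 = 5.0

5.0


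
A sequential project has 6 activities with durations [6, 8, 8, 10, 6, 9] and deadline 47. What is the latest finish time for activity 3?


LF(activity 3) = deadline - sum of successor durations
Successors: activities 4 through 6 with durations [10, 6, 9]
Sum of successor durations = 25
LF = 47 - 25 = 22

22
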